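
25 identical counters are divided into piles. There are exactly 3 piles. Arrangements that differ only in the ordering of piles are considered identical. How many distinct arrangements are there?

A partial list (first 12 by largest part):
23+1+1
22+2+1
21+3+1
21+2+2
20+4+1
20+3+2
19+5+1
19+4+2
19+3+3
18+6+1
18+5+2
18+4+3
…and 40 more, for 52 total.

52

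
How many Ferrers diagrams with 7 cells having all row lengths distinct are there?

Enumerating:
7
6, 1
5, 2
4, 3
4, 2, 1
That's 5 in total.

5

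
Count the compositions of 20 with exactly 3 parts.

A composition of 20 into 3 positive parts is chosen by placing 2 dividers among the 19 gaps between 20 units: C(19,2) = 171.

171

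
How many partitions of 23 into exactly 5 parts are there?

141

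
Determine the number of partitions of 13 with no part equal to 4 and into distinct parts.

Enumerating:
13
12,1
11,2
10,3
10,2,1
9,3,1
8,5
8,3,2
7,6
7,5,1
7,3,2,1
6,5,2
Counting gives 12.

12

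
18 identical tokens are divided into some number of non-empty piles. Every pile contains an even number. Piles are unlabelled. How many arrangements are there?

There are too many to list fully; the first 12 (by largest part) are:
18
16+2
14+4
14+2+2
12+6
12+4+2
12+2+2+2
10+8
10+6+2
10+4+4
10+4+2+2
10+2+2+2+2
…and 18 more, for 30 total.

30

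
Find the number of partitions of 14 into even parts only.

Listing the qualifying partitions of 14:
14
12 + 2
10 + 4
10 + 2 + 2
8 + 6
8 + 4 + 2
8 + 2 + 2 + 2
6 + 6 + 2
6 + 4 + 4
6 + 4 + 2 + 2
6 + 2 + 2 + 2 + 2
4 + 4 + 4 + 2
4 + 4 + 2 + 2 + 2
4 + 2 + 2 + 2 + 2 + 2
2 + 2 + 2 + 2 + 2 + 2 + 2
Counting gives 15.

15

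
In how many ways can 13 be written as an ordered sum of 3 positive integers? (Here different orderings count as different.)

A composition of 13 into 3 positive parts is chosen by placing 2 dividers among the 12 gaps between 13 units: C(12,2) = 66.

66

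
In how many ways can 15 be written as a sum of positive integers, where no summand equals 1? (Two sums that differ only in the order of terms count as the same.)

There are too many to list fully; the first 12 (by largest part) are:
15
2, 13
3, 12
4, 11
2, 2, 11
5, 10
2, 3, 10
6, 9
2, 4, 9
3, 3, 9
2, 2, 2, 9
7, 8
…and 29 more, for 41 total.

41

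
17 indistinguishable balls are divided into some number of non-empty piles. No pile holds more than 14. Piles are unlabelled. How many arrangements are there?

293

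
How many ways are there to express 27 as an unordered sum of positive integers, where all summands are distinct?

Enumerating by decreasing first part gives 192 partitions in all.

192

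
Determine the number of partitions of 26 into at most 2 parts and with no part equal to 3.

They are:
26
1 + 25
2 + 24
4 + 22
5 + 21
6 + 20
7 + 19
8 + 18
9 + 17
10 + 16
11 + 15
12 + 14
13 + 13

13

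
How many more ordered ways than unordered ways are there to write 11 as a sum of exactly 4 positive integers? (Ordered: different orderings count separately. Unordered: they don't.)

Ordered (compositions into 4 parts): C(10,3) = 120.
Partitions of 11 into exactly 4 parts: 11.
Difference: 120 − 11 = 109.

109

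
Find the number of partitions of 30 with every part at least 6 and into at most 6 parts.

There are too many to list fully; the first 12 (by largest part) are:
30
24+6
23+7
22+8
21+9
20+10
19+11
18+12
18+6+6
17+13
17+7+6
16+14
…and 28 more, for 40 total.

40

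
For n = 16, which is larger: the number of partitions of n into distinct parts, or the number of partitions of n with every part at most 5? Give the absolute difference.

69

Partitions of 16 into distinct parts: 32.
Partitions of 16 with every part at most 5: 101.
|32 − 101| = 69.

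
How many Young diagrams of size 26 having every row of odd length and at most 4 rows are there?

34

A partial list (first 12 by largest part):
25,1
23,3
23,1,1,1
21,5
21,3,1,1
19,7
19,5,1,1
19,3,3,1
17,9
17,7,1,1
17,5,3,1
17,3,3,3
…and 22 more, for 34 total.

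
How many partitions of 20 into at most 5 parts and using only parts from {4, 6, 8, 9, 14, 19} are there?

6

Listing the qualifying partitions of 20:
6 + 14
4 + 8 + 8
6 + 6 + 8
4 + 4 + 4 + 8
4 + 4 + 6 + 6
4 + 4 + 4 + 4 + 4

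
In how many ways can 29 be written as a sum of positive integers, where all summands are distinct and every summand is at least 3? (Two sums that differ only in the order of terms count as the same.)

A full systematic count gives 78.

78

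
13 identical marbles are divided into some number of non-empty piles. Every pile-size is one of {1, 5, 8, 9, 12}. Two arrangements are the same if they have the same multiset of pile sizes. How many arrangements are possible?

Enumerating:
12, 1
9, 1, 1, 1, 1
8, 5
8, 1, 1, 1, 1, 1
5, 5, 1, 1, 1
5, 1, 1, 1, 1, 1, 1, 1, 1
1, 1, 1, 1, 1, 1, 1, 1, 1, 1, 1, 1, 1

7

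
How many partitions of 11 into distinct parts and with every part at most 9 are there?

The partitions of 11 that satisfy the conditions:
2,9
3,8
1,2,8
4,7
1,3,7
5,6
1,4,6
2,3,6
2,4,5
1,2,3,5

10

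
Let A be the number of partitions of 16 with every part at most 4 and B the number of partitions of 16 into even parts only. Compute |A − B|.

Partitions of 16 with every part at most 4: 64.
Partitions of 16 into even parts only: 22.
|64 − 22| = 42.

42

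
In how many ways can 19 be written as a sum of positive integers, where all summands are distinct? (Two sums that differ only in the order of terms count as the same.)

54

A partial list (first 12 by largest part):
19
18,1
17,2
16,3
16,2,1
15,4
15,3,1
14,5
14,4,1
14,3,2
13,6
13,5,1
…and 42 more, for 54 total.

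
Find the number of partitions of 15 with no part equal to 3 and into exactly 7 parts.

Listing the qualifying partitions of 15:
1+1+1+1+1+1+9
1+1+1+1+1+2+8
1+1+1+1+2+2+7
1+1+1+1+1+4+6
1+1+1+2+2+2+6
1+1+1+1+1+5+5
1+1+1+1+2+4+5
1+1+2+2+2+2+5
1+1+1+2+2+4+4
1+2+2+2+2+2+4
Counting gives 10.

10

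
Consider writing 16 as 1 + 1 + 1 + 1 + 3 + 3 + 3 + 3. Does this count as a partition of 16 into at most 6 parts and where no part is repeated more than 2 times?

The parts sum to 16, and the condition 'there are at most 6 summands' is violated.

No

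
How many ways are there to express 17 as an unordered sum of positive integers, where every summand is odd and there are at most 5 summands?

Listing the qualifying partitions of 17:
17
15, 1, 1
13, 3, 1
13, 1, 1, 1, 1
11, 5, 1
11, 3, 3
11, 3, 1, 1, 1
9, 7, 1
9, 5, 3
9, 5, 1, 1, 1
9, 3, 3, 1, 1
7, 7, 3
7, 7, 1, 1, 1
7, 5, 5
7, 5, 3, 1, 1
7, 3, 3, 3, 1
5, 5, 5, 1, 1
5, 5, 3, 3, 1
5, 3, 3, 3, 3

19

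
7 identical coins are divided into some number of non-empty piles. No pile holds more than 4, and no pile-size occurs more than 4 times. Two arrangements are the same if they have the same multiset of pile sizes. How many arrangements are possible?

The partitions of 7 that satisfy the conditions:
4 + 3
4 + 2 + 1
4 + 1 + 1 + 1
3 + 3 + 1
3 + 2 + 2
3 + 2 + 1 + 1
3 + 1 + 1 + 1 + 1
2 + 2 + 2 + 1
2 + 2 + 1 + 1 + 1

9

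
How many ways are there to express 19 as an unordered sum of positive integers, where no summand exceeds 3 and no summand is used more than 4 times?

4

They are:
1,2,2,2,3,3,3,3
1,1,1,2,2,3,3,3,3
1,1,2,2,2,2,3,3,3
1,1,1,1,2,2,2,3,3,3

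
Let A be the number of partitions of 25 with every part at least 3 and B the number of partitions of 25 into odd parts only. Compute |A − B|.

12

Partitions of 25 with every part at least 3: 130.
Partitions of 25 into odd parts only: 142.
|130 − 142| = 12.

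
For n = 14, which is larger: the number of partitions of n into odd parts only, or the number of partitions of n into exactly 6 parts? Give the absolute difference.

Partitions of 14 into odd parts only: 22.
Partitions of 14 into exactly 6 parts: 20.
|22 − 20| = 2.

2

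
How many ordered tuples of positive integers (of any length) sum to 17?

65536

The number of compositions of n is 2^(n−1); here 2^16 = 65536.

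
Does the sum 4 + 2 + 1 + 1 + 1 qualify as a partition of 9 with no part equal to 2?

No

The parts sum to 9, and the condition 'no summand equals 2' is violated.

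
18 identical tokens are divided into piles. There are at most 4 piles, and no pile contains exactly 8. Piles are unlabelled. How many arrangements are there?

70

A partial list (first 12 by largest part):
18
17,1
16,2
16,1,1
15,3
15,2,1
15,1,1,1
14,4
14,3,1
14,2,2
14,2,1,1
13,5
…and 58 more, for 70 total.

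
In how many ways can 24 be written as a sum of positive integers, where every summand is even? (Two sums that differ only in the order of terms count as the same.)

77

A full systematic count gives 77.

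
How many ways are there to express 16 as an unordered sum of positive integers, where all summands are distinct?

32

There are too many to list fully; the first 12 (by largest part) are:
16
1, 15
2, 14
3, 13
1, 2, 13
4, 12
1, 3, 12
5, 11
1, 4, 11
2, 3, 11
6, 10
1, 5, 10
…and 20 more, for 32 total.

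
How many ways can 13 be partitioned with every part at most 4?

There are too many to list fully; the first 12 (by largest part) are:
4,4,4,1
4,4,3,2
4,4,3,1,1
4,4,2,2,1
4,4,2,1,1,1
4,4,1,1,1,1,1
4,3,3,3
4,3,3,2,1
4,3,3,1,1,1
4,3,2,2,2
4,3,2,2,1,1
4,3,2,1,1,1,1
…and 27 more, for 39 total.

39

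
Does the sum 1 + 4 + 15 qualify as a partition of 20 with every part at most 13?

The parts sum to 20, and the condition 'no summand exceeds 13' is violated.

No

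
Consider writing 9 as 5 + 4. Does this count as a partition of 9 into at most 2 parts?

The parts sum to 9, and the condition 'there are at most 2 summands' holds.

Yes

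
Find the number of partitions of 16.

231

There are 231 such partitions.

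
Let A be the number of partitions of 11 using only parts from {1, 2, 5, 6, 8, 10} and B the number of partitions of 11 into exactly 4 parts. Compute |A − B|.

Partitions of 11 using only parts from {1, 2, 5, 6, 8, 10}: 18.
Partitions of 11 into exactly 4 parts: 11.
|18 − 11| = 7.

7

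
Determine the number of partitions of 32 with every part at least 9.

14

They are:
32
23, 9
22, 10
21, 11
20, 12
19, 13
18, 14
17, 15
16, 16
14, 9, 9
13, 10, 9
12, 11, 9
12, 10, 10
11, 11, 10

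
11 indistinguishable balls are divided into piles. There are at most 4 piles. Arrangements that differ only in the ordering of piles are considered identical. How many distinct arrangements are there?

27

A partial list (first 12 by largest part):
11
10+1
9+2
9+1+1
8+3
8+2+1
8+1+1+1
7+4
7+3+1
7+2+2
7+2+1+1
6+5
…and 15 more, for 27 total.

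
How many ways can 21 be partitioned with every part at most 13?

747

Enumerating by decreasing first part gives 747 partitions in all.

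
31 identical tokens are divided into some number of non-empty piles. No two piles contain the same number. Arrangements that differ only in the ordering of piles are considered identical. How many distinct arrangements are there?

Counting exhaustively, 340 partitions satisfy the conditions.

340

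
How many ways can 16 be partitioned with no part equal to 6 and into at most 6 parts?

106

There are 106 such partitions.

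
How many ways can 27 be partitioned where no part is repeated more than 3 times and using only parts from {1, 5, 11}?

The partitions of 27 that satisfy the conditions:
11, 11, 5
11, 5, 5, 5, 1
That's 2 in total.

2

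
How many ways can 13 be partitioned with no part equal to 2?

A partial list (first 12 by largest part):
13
12 + 1
11 + 1 + 1
10 + 3
10 + 1 + 1 + 1
9 + 4
9 + 3 + 1
9 + 1 + 1 + 1 + 1
8 + 5
8 + 4 + 1
8 + 3 + 1 + 1
8 + 1 + 1 + 1 + 1 + 1
…and 33 more, for 45 total.

45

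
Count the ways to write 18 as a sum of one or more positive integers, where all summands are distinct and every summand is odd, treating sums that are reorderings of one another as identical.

5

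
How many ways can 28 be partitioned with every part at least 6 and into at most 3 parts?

24

They are:
28
22,6
21,7
20,8
19,9
18,10
17,11
16,12
16,6,6
15,13
15,7,6
14,14
14,8,6
14,7,7
13,9,6
13,8,7
12,10,6
12,9,7
12,8,8
11,11,6
11,10,7
11,9,8
10,10,8
10,9,9
Counting gives 24.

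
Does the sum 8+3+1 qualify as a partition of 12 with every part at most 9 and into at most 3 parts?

Yes

The parts sum to 12, and the condition 'no summand exceeds 9' holds; the condition 'there are at most 3 summands' holds.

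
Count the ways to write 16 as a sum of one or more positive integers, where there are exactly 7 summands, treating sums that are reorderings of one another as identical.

28

There are too many to list fully; the first 12 (by largest part) are:
1,1,1,1,1,1,10
1,1,1,1,1,2,9
1,1,1,1,1,3,8
1,1,1,1,2,2,8
1,1,1,1,1,4,7
1,1,1,1,2,3,7
1,1,1,2,2,2,7
1,1,1,1,1,5,6
1,1,1,1,2,4,6
1,1,1,1,3,3,6
1,1,1,2,2,3,6
1,1,2,2,2,2,6
…and 16 more, for 28 total.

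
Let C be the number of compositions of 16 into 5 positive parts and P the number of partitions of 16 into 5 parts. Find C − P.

1328

Compositions: C(15,4) = 1365.
Partitions of 16 into exactly 5 parts: 37.
Difference: 1365 − 37 = 1328.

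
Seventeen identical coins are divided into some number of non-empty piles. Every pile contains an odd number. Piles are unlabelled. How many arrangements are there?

38

There are too many to list fully; the first 12 (by largest part) are:
17
15, 1, 1
13, 3, 1
13, 1, 1, 1, 1
11, 5, 1
11, 3, 3
11, 3, 1, 1, 1
11, 1, 1, 1, 1, 1, 1
9, 7, 1
9, 5, 3
9, 5, 1, 1, 1
9, 3, 3, 1, 1
…and 26 more, for 38 total.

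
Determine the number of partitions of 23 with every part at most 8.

764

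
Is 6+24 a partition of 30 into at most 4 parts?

The parts sum to 30, and the condition 'there are at most 4 summands' holds.

Yes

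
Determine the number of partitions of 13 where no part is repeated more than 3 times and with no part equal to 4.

There are too many to list fully; the first 12 (by largest part) are:
13
12 + 1
11 + 2
11 + 1 + 1
10 + 3
10 + 2 + 1
10 + 1 + 1 + 1
9 + 3 + 1
9 + 2 + 2
9 + 2 + 1 + 1
8 + 5
8 + 3 + 2
…and 30 more, for 42 total.

42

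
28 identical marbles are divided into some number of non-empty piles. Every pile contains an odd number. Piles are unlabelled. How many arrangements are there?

222

Counting exhaustively, 222 partitions satisfy the conditions.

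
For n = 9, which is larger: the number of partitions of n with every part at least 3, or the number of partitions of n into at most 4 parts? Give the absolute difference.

Partitions of 9 with every part at least 3: 4.
Partitions of 9 into at most 4 parts: 18.
|4 − 18| = 14.

14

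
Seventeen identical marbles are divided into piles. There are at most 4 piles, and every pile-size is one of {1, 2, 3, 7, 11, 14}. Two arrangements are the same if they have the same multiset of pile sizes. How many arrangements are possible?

8

Listing the qualifying partitions of 17:
14 + 3
14 + 2 + 1
14 + 1 + 1 + 1
11 + 3 + 3
11 + 3 + 2 + 1
11 + 2 + 2 + 2
7 + 7 + 3
7 + 7 + 2 + 1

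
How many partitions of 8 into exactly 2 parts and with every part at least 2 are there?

Enumerating:
6 + 2
5 + 3
4 + 4
Counting gives 3.

3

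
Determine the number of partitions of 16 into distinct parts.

32

There are too many to list fully; the first 12 (by largest part) are:
16
15+1
14+2
13+3
13+2+1
12+4
12+3+1
11+5
11+4+1
11+3+2
10+6
10+5+1
…and 20 more, for 32 total.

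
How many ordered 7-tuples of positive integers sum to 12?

462

Equivalently, choose which 6 of the 11 gaps become plus signs: C(11,6) = 462.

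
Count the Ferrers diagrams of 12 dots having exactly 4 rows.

15

The partitions of 12 that satisfy the conditions:
9+1+1+1
8+2+1+1
7+3+1+1
7+2+2+1
6+4+1+1
6+3+2+1
6+2+2+2
5+5+1+1
5+4+2+1
5+3+3+1
5+3+2+2
4+4+3+1
4+4+2+2
4+3+3+2
3+3+3+3
Counting gives 15.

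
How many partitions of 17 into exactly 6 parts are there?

A partial list (first 12 by largest part):
12,1,1,1,1,1
11,2,1,1,1,1
10,3,1,1,1,1
10,2,2,1,1,1
9,4,1,1,1,1
9,3,2,1,1,1
9,2,2,2,1,1
8,5,1,1,1,1
8,4,2,1,1,1
8,3,3,1,1,1
8,3,2,2,1,1
8,2,2,2,2,1
…and 32 more, for 44 total.

44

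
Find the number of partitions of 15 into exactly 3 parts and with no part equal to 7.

The partitions of 15 that satisfy the conditions:
1, 1, 13
1, 2, 12
1, 3, 11
2, 2, 11
1, 4, 10
2, 3, 10
1, 5, 9
2, 4, 9
3, 3, 9
1, 6, 8
2, 5, 8
3, 4, 8
3, 6, 6
4, 5, 6
5, 5, 5

15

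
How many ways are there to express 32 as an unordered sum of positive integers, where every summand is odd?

390

Direct enumeration gives 390 partitions.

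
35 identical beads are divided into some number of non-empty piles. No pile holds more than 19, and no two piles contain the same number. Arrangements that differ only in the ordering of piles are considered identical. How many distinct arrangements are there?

Direct enumeration gives 448 partitions.

448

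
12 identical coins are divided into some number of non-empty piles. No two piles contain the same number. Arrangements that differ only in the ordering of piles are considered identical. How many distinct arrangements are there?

15

They are:
12
11 + 1
10 + 2
9 + 3
9 + 2 + 1
8 + 4
8 + 3 + 1
7 + 5
7 + 4 + 1
7 + 3 + 2
6 + 5 + 1
6 + 4 + 2
6 + 3 + 2 + 1
5 + 4 + 3
5 + 4 + 2 + 1
Counting gives 15.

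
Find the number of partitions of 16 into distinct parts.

32

A partial list (first 12 by largest part):
16
15, 1
14, 2
13, 3
13, 2, 1
12, 4
12, 3, 1
11, 5
11, 4, 1
11, 3, 2
10, 6
10, 5, 1
…and 20 more, for 32 total.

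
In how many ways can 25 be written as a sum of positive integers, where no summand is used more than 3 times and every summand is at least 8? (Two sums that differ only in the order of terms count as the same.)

7

Listing the qualifying partitions of 25:
25
8+17
9+16
10+15
11+14
12+13
8+8+9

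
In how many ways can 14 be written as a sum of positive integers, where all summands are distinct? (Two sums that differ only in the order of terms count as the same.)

22

Enumerating:
14
1, 13
2, 12
3, 11
1, 2, 11
4, 10
1, 3, 10
5, 9
1, 4, 9
2, 3, 9
6, 8
1, 5, 8
2, 4, 8
1, 2, 3, 8
1, 6, 7
2, 5, 7
3, 4, 7
1, 2, 4, 7
3, 5, 6
1, 2, 5, 6
1, 3, 4, 6
2, 3, 4, 5
That's 22 in total.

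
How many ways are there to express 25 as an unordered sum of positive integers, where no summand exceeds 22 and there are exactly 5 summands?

192

A full systematic count gives 192.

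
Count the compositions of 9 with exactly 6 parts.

56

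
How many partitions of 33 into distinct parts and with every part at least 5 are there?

51

A partial list (first 12 by largest part):
33
28+5
27+6
26+7
25+8
24+9
23+10
22+11
22+6+5
21+12
21+7+5
20+13
…and 39 more, for 51 total.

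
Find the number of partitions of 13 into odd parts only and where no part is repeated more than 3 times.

Listing the qualifying partitions of 13:
13
11 + 1 + 1
9 + 3 + 1
7 + 5 + 1
7 + 3 + 3
7 + 3 + 1 + 1 + 1
5 + 5 + 3
5 + 5 + 1 + 1 + 1
5 + 3 + 3 + 1 + 1

9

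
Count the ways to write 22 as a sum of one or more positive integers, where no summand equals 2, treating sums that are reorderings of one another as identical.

375

Enumerating by decreasing first part gives 375 partitions in all.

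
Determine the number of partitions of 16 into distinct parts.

32

A partial list (first 12 by largest part):
16
15 + 1
14 + 2
13 + 3
13 + 2 + 1
12 + 4
12 + 3 + 1
11 + 5
11 + 4 + 1
11 + 3 + 2
10 + 6
10 + 5 + 1
…and 20 more, for 32 total.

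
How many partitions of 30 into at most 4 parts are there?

Systematic enumeration (by largest part, then next-largest, …) yields 297.

297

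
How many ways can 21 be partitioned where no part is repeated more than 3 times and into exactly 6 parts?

A full systematic count gives 90.

90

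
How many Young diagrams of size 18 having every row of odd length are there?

There are too many to list fully; the first 12 (by largest part) are:
17, 1
15, 3
15, 1, 1, 1
13, 5
13, 3, 1, 1
13, 1, 1, 1, 1, 1
11, 7
11, 5, 1, 1
11, 3, 3, 1
11, 3, 1, 1, 1, 1
11, 1, 1, 1, 1, 1, 1, 1
9, 9
…and 34 more, for 46 total.

46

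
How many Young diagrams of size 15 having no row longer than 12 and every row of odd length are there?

25

Enumerating:
11,3,1
11,1,1,1,1
9,5,1
9,3,3
9,3,1,1,1
9,1,1,1,1,1,1
7,7,1
7,5,3
7,5,1,1,1
7,3,3,1,1
7,3,1,1,1,1,1
7,1,1,1,1,1,1,1,1
5,5,5
5,5,3,1,1
5,5,1,1,1,1,1
5,3,3,3,1
5,3,3,1,1,1,1
5,3,1,1,1,1,1,1,1
5,1,1,1,1,1,1,1,1,1,1
3,3,3,3,3
3,3,3,3,1,1,1
3,3,3,1,1,1,1,1,1
3,3,1,1,1,1,1,1,1,1,1
3,1,1,1,1,1,1,1,1,1,1,1,1
1,1,1,1,1,1,1,1,1,1,1,1,1,1,1
Counting gives 25.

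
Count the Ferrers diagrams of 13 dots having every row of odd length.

18

Listing the qualifying partitions of 13:
13
11, 1, 1
9, 3, 1
9, 1, 1, 1, 1
7, 5, 1
7, 3, 3
7, 3, 1, 1, 1
7, 1, 1, 1, 1, 1, 1
5, 5, 3
5, 5, 1, 1, 1
5, 3, 3, 1, 1
5, 3, 1, 1, 1, 1, 1
5, 1, 1, 1, 1, 1, 1, 1, 1
3, 3, 3, 3, 1
3, 3, 3, 1, 1, 1, 1
3, 3, 1, 1, 1, 1, 1, 1, 1
3, 1, 1, 1, 1, 1, 1, 1, 1, 1, 1
1, 1, 1, 1, 1, 1, 1, 1, 1, 1, 1, 1, 1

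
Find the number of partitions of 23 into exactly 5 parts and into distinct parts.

18

The partitions of 23 that satisfy the conditions:
13,4,3,2,1
12,5,3,2,1
11,6,3,2,1
11,5,4,2,1
10,7,3,2,1
10,6,4,2,1
10,5,4,3,1
9,8,3,2,1
9,7,4,2,1
9,6,5,2,1
9,6,4,3,1
9,5,4,3,2
8,7,5,2,1
8,7,4,3,1
8,6,5,3,1
8,6,4,3,2
7,6,5,4,1
7,6,5,3,2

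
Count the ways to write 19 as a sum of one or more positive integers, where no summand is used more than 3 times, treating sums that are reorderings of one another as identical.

Systematic enumeration (by largest part, then next-largest, …) yields 258.

258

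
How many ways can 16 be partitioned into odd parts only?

There are too many to list fully; the first 12 (by largest part) are:
15,1
13,3
13,1,1,1
11,5
11,3,1,1
11,1,1,1,1,1
9,7
9,5,1,1
9,3,3,1
9,3,1,1,1,1
9,1,1,1,1,1,1,1
7,7,1,1
…and 20 more, for 32 total.

32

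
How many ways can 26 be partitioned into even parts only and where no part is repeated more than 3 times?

There are too many to list fully; the first 12 (by largest part) are:
26
24,2
22,4
22,2,2
20,6
20,4,2
20,2,2,2
18,8
18,6,2
18,4,4
18,4,2,2
16,10
…and 52 more, for 64 total.

64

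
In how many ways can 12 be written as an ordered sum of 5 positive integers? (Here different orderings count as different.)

A composition of 12 into 5 positive parts is chosen by placing 4 dividers among the 11 gaps between 12 units: C(11,4) = 330.

330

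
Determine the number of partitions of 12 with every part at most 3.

19

They are:
3 + 3 + 3 + 3
3 + 3 + 3 + 2 + 1
3 + 3 + 3 + 1 + 1 + 1
3 + 3 + 2 + 2 + 2
3 + 3 + 2 + 2 + 1 + 1
3 + 3 + 2 + 1 + 1 + 1 + 1
3 + 3 + 1 + 1 + 1 + 1 + 1 + 1
3 + 2 + 2 + 2 + 2 + 1
3 + 2 + 2 + 2 + 1 + 1 + 1
3 + 2 + 2 + 1 + 1 + 1 + 1 + 1
3 + 2 + 1 + 1 + 1 + 1 + 1 + 1 + 1
3 + 1 + 1 + 1 + 1 + 1 + 1 + 1 + 1 + 1
2 + 2 + 2 + 2 + 2 + 2
2 + 2 + 2 + 2 + 2 + 1 + 1
2 + 2 + 2 + 2 + 1 + 1 + 1 + 1
2 + 2 + 2 + 1 + 1 + 1 + 1 + 1 + 1
2 + 2 + 1 + 1 + 1 + 1 + 1 + 1 + 1 + 1
2 + 1 + 1 + 1 + 1 + 1 + 1 + 1 + 1 + 1 + 1
1 + 1 + 1 + 1 + 1 + 1 + 1 + 1 + 1 + 1 + 1 + 1
Counting gives 19.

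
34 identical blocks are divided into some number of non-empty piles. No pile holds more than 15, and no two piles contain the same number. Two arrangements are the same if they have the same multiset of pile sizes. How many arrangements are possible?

263

Enumerating by decreasing first part gives 263 partitions in all.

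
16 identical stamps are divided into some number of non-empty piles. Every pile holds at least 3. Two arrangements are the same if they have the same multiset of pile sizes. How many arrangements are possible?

Enumerating:
16
13, 3
12, 4
11, 5
10, 6
10, 3, 3
9, 7
9, 4, 3
8, 8
8, 5, 3
8, 4, 4
7, 6, 3
7, 5, 4
7, 3, 3, 3
6, 6, 4
6, 5, 5
6, 4, 3, 3
5, 5, 3, 3
5, 4, 4, 3
4, 4, 4, 4
4, 3, 3, 3, 3
Counting gives 21.

21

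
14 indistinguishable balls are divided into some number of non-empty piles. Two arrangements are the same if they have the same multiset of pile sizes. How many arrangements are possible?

135

Counting exhaustively, 135 partitions satisfy the conditions.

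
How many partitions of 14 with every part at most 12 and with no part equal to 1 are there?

A partial list (first 12 by largest part):
2, 12
3, 11
4, 10
2, 2, 10
5, 9
2, 3, 9
6, 8
2, 4, 8
3, 3, 8
2, 2, 2, 8
7, 7
2, 5, 7
…and 21 more, for 33 total.

33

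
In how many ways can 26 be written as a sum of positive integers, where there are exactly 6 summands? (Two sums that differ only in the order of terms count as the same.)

282

A full systematic count gives 282.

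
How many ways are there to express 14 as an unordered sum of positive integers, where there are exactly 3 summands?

The partitions of 14 that satisfy the conditions:
12 + 1 + 1
11 + 2 + 1
10 + 3 + 1
10 + 2 + 2
9 + 4 + 1
9 + 3 + 2
8 + 5 + 1
8 + 4 + 2
8 + 3 + 3
7 + 6 + 1
7 + 5 + 2
7 + 4 + 3
6 + 6 + 2
6 + 5 + 3
6 + 4 + 4
5 + 5 + 4

16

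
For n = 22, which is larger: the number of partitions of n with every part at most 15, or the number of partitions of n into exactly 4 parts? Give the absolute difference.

888

Partitions of 22 with every part at most 15: 972.
Partitions of 22 into exactly 4 parts: 84.
|972 − 84| = 888.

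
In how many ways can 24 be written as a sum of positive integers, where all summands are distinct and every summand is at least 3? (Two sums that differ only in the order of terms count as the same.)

38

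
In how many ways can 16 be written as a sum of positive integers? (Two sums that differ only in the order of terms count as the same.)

Counting exhaustively, 231 partitions satisfy the conditions.

231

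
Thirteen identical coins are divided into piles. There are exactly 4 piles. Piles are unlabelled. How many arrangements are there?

Enumerating:
10+1+1+1
9+2+1+1
8+3+1+1
8+2+2+1
7+4+1+1
7+3+2+1
7+2+2+2
6+5+1+1
6+4+2+1
6+3+3+1
6+3+2+2
5+5+2+1
5+4+3+1
5+4+2+2
5+3+3+2
4+4+4+1
4+4+3+2
4+3+3+3
Counting gives 18.

18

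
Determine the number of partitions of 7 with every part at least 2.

4

They are:
7
5, 2
4, 3
3, 2, 2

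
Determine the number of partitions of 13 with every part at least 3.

10

Enumerating:
13
10, 3
9, 4
8, 5
7, 6
7, 3, 3
6, 4, 3
5, 5, 3
5, 4, 4
4, 3, 3, 3
That's 10 in total.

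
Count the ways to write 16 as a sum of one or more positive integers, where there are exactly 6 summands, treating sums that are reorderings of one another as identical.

35

A partial list (first 12 by largest part):
11 + 1 + 1 + 1 + 1 + 1
10 + 2 + 1 + 1 + 1 + 1
9 + 3 + 1 + 1 + 1 + 1
9 + 2 + 2 + 1 + 1 + 1
8 + 4 + 1 + 1 + 1 + 1
8 + 3 + 2 + 1 + 1 + 1
8 + 2 + 2 + 2 + 1 + 1
7 + 5 + 1 + 1 + 1 + 1
7 + 4 + 2 + 1 + 1 + 1
7 + 3 + 3 + 1 + 1 + 1
7 + 3 + 2 + 2 + 1 + 1
7 + 2 + 2 + 2 + 2 + 1
…and 23 more, for 35 total.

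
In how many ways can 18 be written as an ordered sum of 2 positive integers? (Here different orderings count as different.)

17

Equivalently, choose which 1 of the 17 gaps become plus signs: C(17,1) = 17.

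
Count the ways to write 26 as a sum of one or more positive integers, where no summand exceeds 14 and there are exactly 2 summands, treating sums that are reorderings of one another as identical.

They are:
14,12
13,13

2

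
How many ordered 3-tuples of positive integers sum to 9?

Equivalently, choose which 2 of the 8 gaps become plus signs: C(8,2) = 28.

28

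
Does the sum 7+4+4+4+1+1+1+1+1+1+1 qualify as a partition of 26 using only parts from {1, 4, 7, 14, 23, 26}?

The parts sum to 26, and the condition 'each summand belongs to {1, 4, 7, 14, 23, 26}' holds.

Yes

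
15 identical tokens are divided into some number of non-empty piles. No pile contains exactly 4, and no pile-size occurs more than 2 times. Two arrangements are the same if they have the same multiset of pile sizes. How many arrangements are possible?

45

A partial list (first 12 by largest part):
15
1+14
2+13
1+1+13
3+12
1+2+12
1+3+11
2+2+11
1+1+2+11
5+10
2+3+10
1+1+3+10
…and 33 more, for 45 total.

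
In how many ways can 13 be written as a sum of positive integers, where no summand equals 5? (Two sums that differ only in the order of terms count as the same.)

A full systematic count gives 79.

79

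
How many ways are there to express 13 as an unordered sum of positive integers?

101

A full systematic count gives 101.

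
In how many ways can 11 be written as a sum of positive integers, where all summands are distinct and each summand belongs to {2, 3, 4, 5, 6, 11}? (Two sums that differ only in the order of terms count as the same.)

4

Listing the qualifying partitions of 11:
11
6 + 5
6 + 3 + 2
5 + 4 + 2
That's 4 in total.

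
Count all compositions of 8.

Each of the 7 gaps between 8 units is either a break or not: 2^7 = 128.

128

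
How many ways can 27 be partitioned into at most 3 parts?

75

There are 75 such partitions.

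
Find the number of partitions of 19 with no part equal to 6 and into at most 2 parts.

The partitions of 19 that satisfy the conditions:
19
18,1
17,2
16,3
15,4
14,5
12,7
11,8
10,9
Counting gives 9.

9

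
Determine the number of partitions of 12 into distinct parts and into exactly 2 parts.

5

Listing the qualifying partitions of 12:
11 + 1
10 + 2
9 + 3
8 + 4
7 + 5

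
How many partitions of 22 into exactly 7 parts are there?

Direct enumeration gives 131 partitions.

131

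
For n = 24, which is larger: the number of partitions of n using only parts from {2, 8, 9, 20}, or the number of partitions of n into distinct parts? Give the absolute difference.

Partitions of 24 using only parts from {2, 8, 9, 20}: 6.
Partitions of 24 into distinct parts: 122.
|6 − 122| = 116.

116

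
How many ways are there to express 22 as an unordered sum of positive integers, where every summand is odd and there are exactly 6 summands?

20

They are:
17 + 1 + 1 + 1 + 1 + 1
15 + 3 + 1 + 1 + 1 + 1
13 + 5 + 1 + 1 + 1 + 1
13 + 3 + 3 + 1 + 1 + 1
11 + 7 + 1 + 1 + 1 + 1
11 + 5 + 3 + 1 + 1 + 1
11 + 3 + 3 + 3 + 1 + 1
9 + 9 + 1 + 1 + 1 + 1
9 + 7 + 3 + 1 + 1 + 1
9 + 5 + 5 + 1 + 1 + 1
9 + 5 + 3 + 3 + 1 + 1
9 + 3 + 3 + 3 + 3 + 1
7 + 7 + 5 + 1 + 1 + 1
7 + 7 + 3 + 3 + 1 + 1
7 + 5 + 5 + 3 + 1 + 1
7 + 5 + 3 + 3 + 3 + 1
7 + 3 + 3 + 3 + 3 + 3
5 + 5 + 5 + 5 + 1 + 1
5 + 5 + 5 + 3 + 3 + 1
5 + 5 + 3 + 3 + 3 + 3
Counting gives 20.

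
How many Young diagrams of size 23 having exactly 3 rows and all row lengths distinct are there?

33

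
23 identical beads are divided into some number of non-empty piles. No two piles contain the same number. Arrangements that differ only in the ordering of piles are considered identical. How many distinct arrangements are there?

104

Counting exhaustively, 104 partitions satisfy the conditions.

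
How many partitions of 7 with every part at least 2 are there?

4

Listing the qualifying partitions of 7:
7
5, 2
4, 3
3, 2, 2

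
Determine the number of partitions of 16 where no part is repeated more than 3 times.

A full systematic count gives 132.

132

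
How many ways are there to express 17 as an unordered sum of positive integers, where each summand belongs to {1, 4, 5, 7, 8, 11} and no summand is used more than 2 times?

9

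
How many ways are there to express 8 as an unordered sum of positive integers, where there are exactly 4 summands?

The partitions of 8 that satisfy the conditions:
5+1+1+1
4+2+1+1
3+3+1+1
3+2+2+1
2+2+2+2

5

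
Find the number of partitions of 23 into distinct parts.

104

A full systematic count gives 104.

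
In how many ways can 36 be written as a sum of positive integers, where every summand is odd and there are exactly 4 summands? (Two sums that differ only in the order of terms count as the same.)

64

There are too many to list fully; the first 12 (by largest part) are:
33 + 1 + 1 + 1
31 + 3 + 1 + 1
29 + 5 + 1 + 1
29 + 3 + 3 + 1
27 + 7 + 1 + 1
27 + 5 + 3 + 1
27 + 3 + 3 + 3
25 + 9 + 1 + 1
25 + 7 + 3 + 1
25 + 5 + 5 + 1
25 + 5 + 3 + 3
23 + 11 + 1 + 1
…and 52 more, for 64 total.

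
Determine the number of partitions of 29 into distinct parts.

Enumerating by decreasing first part gives 256 partitions in all.

256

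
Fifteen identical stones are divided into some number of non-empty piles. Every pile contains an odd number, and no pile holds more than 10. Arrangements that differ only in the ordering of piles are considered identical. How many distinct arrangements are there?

The partitions of 15 that satisfy the conditions:
9, 5, 1
9, 3, 3
9, 3, 1, 1, 1
9, 1, 1, 1, 1, 1, 1
7, 7, 1
7, 5, 3
7, 5, 1, 1, 1
7, 3, 3, 1, 1
7, 3, 1, 1, 1, 1, 1
7, 1, 1, 1, 1, 1, 1, 1, 1
5, 5, 5
5, 5, 3, 1, 1
5, 5, 1, 1, 1, 1, 1
5, 3, 3, 3, 1
5, 3, 3, 1, 1, 1, 1
5, 3, 1, 1, 1, 1, 1, 1, 1
5, 1, 1, 1, 1, 1, 1, 1, 1, 1, 1
3, 3, 3, 3, 3
3, 3, 3, 3, 1, 1, 1
3, 3, 3, 1, 1, 1, 1, 1, 1
3, 3, 1, 1, 1, 1, 1, 1, 1, 1, 1
3, 1, 1, 1, 1, 1, 1, 1, 1, 1, 1, 1, 1
1, 1, 1, 1, 1, 1, 1, 1, 1, 1, 1, 1, 1, 1, 1

23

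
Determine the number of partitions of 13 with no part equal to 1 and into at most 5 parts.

The partitions of 13 that satisfy the conditions:
13
11,2
10,3
9,4
9,2,2
8,5
8,3,2
7,6
7,4,2
7,3,3
7,2,2,2
6,5,2
6,4,3
6,3,2,2
5,5,3
5,4,4
5,4,2,2
5,3,3,2
5,2,2,2,2
4,4,3,2
4,3,3,3
4,3,2,2,2
3,3,3,2,2
Counting gives 23.

23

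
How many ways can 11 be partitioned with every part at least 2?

14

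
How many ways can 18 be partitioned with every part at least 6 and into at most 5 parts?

Listing the qualifying partitions of 18:
18
12+6
11+7
10+8
9+9
6+6+6

6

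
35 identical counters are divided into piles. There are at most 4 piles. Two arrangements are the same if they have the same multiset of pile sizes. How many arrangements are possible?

441

A full systematic count gives 441.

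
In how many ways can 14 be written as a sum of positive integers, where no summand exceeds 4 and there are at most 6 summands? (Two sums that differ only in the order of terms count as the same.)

16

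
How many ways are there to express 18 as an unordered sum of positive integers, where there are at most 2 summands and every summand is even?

Enumerating:
18
2 + 16
4 + 14
6 + 12
8 + 10

5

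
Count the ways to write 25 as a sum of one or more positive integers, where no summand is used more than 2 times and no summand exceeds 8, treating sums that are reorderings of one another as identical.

Direct enumeration gives 145 partitions.

145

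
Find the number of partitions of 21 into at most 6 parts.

Direct enumeration gives 331 partitions.

331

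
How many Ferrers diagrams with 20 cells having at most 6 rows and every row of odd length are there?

A partial list (first 12 by largest part):
1, 19
3, 17
1, 1, 1, 17
5, 15
1, 1, 3, 15
1, 1, 1, 1, 1, 15
7, 13
1, 1, 5, 13
1, 3, 3, 13
1, 1, 1, 1, 3, 13
9, 11
1, 1, 7, 11
…and 22 more, for 34 total.

34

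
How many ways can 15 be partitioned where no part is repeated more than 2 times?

70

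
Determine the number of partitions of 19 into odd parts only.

54

A partial list (first 12 by largest part):
19
17+1+1
15+3+1
15+1+1+1+1
13+5+1
13+3+3
13+3+1+1+1
13+1+1+1+1+1+1
11+7+1
11+5+3
11+5+1+1+1
11+3+3+1+1
…and 42 more, for 54 total.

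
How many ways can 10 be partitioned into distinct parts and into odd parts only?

Enumerating:
9 + 1
7 + 3
Counting gives 2.

2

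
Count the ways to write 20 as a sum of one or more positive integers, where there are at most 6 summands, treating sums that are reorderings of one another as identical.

Direct enumeration gives 282 partitions.

282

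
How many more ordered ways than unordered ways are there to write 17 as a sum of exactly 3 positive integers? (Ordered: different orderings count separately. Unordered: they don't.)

96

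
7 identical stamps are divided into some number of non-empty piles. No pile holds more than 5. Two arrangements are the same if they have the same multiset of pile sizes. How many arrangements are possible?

13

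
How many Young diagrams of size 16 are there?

231

Direct enumeration gives 231 partitions.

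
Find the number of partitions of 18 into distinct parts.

46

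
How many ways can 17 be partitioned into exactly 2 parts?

8

Listing the qualifying partitions of 17:
16 + 1
15 + 2
14 + 3
13 + 4
12 + 5
11 + 6
10 + 7
9 + 8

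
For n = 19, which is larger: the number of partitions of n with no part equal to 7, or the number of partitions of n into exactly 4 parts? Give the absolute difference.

Partitions of 19 with no part equal to 7: 413.
Partitions of 19 into exactly 4 parts: 54.
|413 − 54| = 359.

359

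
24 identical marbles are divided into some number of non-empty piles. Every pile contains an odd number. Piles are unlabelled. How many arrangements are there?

122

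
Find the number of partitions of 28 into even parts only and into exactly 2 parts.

Enumerating:
26+2
24+4
22+6
20+8
18+10
16+12
14+14

7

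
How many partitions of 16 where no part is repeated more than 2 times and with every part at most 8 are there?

There are too many to list fully; the first 12 (by largest part) are:
8, 8
8, 7, 1
8, 6, 2
8, 6, 1, 1
8, 5, 3
8, 5, 2, 1
8, 4, 4
8, 4, 3, 1
8, 4, 2, 2
8, 4, 2, 1, 1
8, 3, 3, 2
8, 3, 3, 1, 1
…and 46 more, for 58 total.

58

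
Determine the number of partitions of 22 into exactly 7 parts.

A full systematic count gives 131.

131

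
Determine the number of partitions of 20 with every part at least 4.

They are:
20
16,4
15,5
14,6
13,7
12,8
12,4,4
11,9
11,5,4
10,10
10,6,4
10,5,5
9,7,4
9,6,5
8,8,4
8,7,5
8,6,6
8,4,4,4
7,7,6
7,5,4,4
6,6,4,4
6,5,5,4
5,5,5,5
4,4,4,4,4
Counting gives 24.

24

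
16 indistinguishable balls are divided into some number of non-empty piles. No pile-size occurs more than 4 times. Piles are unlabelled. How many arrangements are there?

Enumerating by decreasing first part gives 164 partitions in all.

164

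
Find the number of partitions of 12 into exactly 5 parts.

The partitions of 12 that satisfy the conditions:
8 + 1 + 1 + 1 + 1
7 + 2 + 1 + 1 + 1
6 + 3 + 1 + 1 + 1
6 + 2 + 2 + 1 + 1
5 + 4 + 1 + 1 + 1
5 + 3 + 2 + 1 + 1
5 + 2 + 2 + 2 + 1
4 + 4 + 2 + 1 + 1
4 + 3 + 3 + 1 + 1
4 + 3 + 2 + 2 + 1
4 + 2 + 2 + 2 + 2
3 + 3 + 3 + 2 + 1
3 + 3 + 2 + 2 + 2

13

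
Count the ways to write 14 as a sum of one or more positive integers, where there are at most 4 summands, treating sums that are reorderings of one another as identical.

47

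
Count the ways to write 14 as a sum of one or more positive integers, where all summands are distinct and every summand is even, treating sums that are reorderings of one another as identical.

5

They are:
14
12, 2
10, 4
8, 6
8, 4, 2
That's 5 in total.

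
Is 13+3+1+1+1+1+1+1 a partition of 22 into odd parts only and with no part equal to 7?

The parts sum to 22, and the condition 'every summand is odd' holds; the condition 'no summand equals 7' holds.

Yes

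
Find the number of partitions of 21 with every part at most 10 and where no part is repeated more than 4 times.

Systematic enumeration (by largest part, then next-largest, …) yields 386.

386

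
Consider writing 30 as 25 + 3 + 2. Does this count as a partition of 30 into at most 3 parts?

Yes

The parts sum to 30, and the condition 'there are at most 3 summands' holds.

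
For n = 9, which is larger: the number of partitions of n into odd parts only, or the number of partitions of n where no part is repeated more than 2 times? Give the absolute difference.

Partitions of 9 into odd parts only: 8.
Partitions of 9 where no part is repeated more than 2 times: 16.
|8 − 16| = 8.

8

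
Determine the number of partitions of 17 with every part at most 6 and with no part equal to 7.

Systematic enumeration (by largest part, then next-largest, …) yields 163.

163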